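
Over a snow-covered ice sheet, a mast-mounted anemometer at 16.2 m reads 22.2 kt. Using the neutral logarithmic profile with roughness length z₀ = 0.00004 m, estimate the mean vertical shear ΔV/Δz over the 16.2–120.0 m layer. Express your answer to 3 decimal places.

0.033 kt/m

Log law: V₂ = V₁ · ln(z₂/z₀)/ln(z₁/z₀) = 22.2 × 14.9141/12.9116 = 25.6430 kt
ΔV/Δz = (25.6430 − 22.2)/(120.0 − 16.2) = 3.4430/103.8000 = 0.03317 kt/m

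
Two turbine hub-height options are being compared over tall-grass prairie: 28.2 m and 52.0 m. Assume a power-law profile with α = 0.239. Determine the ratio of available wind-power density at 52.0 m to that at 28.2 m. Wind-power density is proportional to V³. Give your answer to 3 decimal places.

1.551

Speed ratio: V_B/V_A = (z_B/z_A)^α = (52.0/28.2)^0.239 = (1.8440)^0.239 = 1.15748
Power-density ratio: P_B/P_A = (V_B/V_A)³ = (1.15748)³ = 1.55076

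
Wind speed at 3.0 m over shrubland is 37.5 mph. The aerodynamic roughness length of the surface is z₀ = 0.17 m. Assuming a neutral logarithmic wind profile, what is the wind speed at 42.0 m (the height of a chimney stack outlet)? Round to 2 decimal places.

71.98 mph

Log law: V(z) ∝ ln(z/z₀), so V₂/V₁ = ln(z₂/z₀) / ln(z₁/z₀).
ln(42.0/0.17) = 5.5096, ln(3.0/0.17) = 2.8706
V₂ = 37.5 × 5.5096/2.8706 = 37.5 × 1.9193 = 71.9756 mph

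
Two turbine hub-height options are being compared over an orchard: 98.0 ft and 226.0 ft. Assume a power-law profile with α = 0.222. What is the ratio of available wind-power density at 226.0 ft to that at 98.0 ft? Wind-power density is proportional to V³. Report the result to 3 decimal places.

1.745

Speed ratio: V_B/V_A = (z_B/z_A)^α = (226.0/98.0)^0.222 = (2.3061)^0.222 = 1.20382
Power-density ratio: P_B/P_A = (V_B/V_A)³ = (1.20382)³ = 1.74453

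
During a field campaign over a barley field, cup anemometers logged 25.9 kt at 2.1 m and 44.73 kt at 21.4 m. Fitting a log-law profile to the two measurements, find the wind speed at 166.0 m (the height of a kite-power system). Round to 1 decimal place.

61.3 kt

Log law: V ∝ ln(z/z₀). From the pair, with r = V₁/V₂ = 0.57903,
ln z₀ = (ln z₁ − r·ln z₂)/(1 − r) = (0.7419 − 0.57903×3.0634)/0.42097 = -2.4511 → z₀ = 0.08620 m
V₃ = V₁ · ln(z₃/z₀)/ln(z₁/z₀) = 25.9 × 7.5631/3.1931 = 61.3468 kt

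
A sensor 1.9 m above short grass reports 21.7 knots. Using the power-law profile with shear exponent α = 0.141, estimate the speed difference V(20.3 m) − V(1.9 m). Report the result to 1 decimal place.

Power law: V₂ = V₁ · (z₂/z₁)^α = 21.7 × (10.6842)^0.141 = 30.3049 knots
ΔV = 30.3049 − 21.7 = 8.6049 knots

8.6 knots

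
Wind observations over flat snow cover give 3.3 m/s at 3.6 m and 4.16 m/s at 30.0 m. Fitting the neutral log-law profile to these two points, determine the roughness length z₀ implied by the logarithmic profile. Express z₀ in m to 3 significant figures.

z₀ ≈ 0.00105 m

Log law: V(z) ∝ ln(z/z₀). With r = V₁/V₂ = 3.3/4.16 = 0.79327,
r · ln(z₂/z₀) = ln(z₁/z₀) ⇒ ln z₀ = (ln z₁ − r·ln z₂)/(1 − r)
ln z₀ = (1.28093 − 0.79327×3.40120) / 0.20673 = -6.8550
z₀ = exp(-6.8550) = 0.001054 m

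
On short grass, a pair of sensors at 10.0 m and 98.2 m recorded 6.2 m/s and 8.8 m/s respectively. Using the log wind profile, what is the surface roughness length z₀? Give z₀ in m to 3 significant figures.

Log law: V(z) ∝ ln(z/z₀). With r = V₁/V₂ = 6.2/8.8 = 0.70455,
r · ln(z₂/z₀) = ln(z₁/z₀) ⇒ ln z₀ = (ln z₁ − r·ln z₂)/(1 − r)
ln z₀ = (2.30259 − 0.70455×4.58701) / 0.29545 = -3.1449
z₀ = exp(-3.1449) = 0.04307 m

z₀ ≈ 0.0431 m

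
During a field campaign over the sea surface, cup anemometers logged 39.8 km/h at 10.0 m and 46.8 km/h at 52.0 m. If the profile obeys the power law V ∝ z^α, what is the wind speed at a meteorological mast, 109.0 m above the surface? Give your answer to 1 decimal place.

50.3 km/h

First find α: α = ln(V₂/V₁)/ln(z₂/z₁) = ln(46.8/39.8)/ln(52.0/10.0) = 0.16202/1.64866 = 0.0983
Extrapolate from 52.0 m to 109.0 m: V₃ = 46.8 × (109.0/52.0)^0.0983 = 46.8 × 1.0754 = 50.3307 km/h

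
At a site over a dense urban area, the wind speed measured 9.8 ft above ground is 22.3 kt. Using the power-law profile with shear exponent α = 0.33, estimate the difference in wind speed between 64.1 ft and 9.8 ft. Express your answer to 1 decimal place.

19.1 kt

Power law: V₂ = V₁ · (z₂/z₁)^α = 22.3 × (6.5408)^0.33 = 41.4442 kt
ΔV = 41.4442 − 22.3 = 19.1442 kt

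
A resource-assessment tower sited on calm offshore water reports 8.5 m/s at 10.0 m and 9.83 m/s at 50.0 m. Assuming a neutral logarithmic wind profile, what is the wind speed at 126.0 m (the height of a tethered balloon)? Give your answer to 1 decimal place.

Log law: V ∝ ln(z/z₀). From the pair, with r = V₁/V₂ = 0.86470,
ln z₀ = (ln z₁ − r·ln z₂)/(1 − r) = (2.3026 − 0.86470×3.9120)/0.13530 = -7.9833 → z₀ = 0.0003411 m
V₃ = V₁ · ln(z₃/z₀)/ln(z₁/z₀) = 8.5 × 12.8196/10.2859 = 10.5938 m/s

10.6 m/s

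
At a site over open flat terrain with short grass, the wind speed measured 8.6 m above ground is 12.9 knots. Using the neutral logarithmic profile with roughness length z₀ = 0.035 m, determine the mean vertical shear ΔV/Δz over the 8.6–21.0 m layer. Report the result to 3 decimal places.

Log law: V₂ = V₁ · ln(z₂/z₀)/ln(z₁/z₀) = 12.9 × 6.3969/5.5042 = 14.9923 knots
ΔV/Δz = (14.9923 − 12.9)/(21.0 − 8.6) = 2.0923/12.4000 = 0.16874 knots/m

0.169 knots/m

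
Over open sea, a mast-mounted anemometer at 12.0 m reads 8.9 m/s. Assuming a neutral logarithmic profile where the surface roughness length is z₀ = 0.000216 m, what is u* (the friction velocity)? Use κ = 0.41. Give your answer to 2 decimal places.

u* ≈ 0.33 m/s

Log law: V(z) = (u*/κ) · ln(z/z₀) ⇒ u* = κ · V / ln(z/z₀)
u* = 0.41 × 8.9 / ln(12.0/0.000216) = 0.41 × 8.9 / 10.9251
   = 3.6490 / 10.9251 = 0.3340 m/s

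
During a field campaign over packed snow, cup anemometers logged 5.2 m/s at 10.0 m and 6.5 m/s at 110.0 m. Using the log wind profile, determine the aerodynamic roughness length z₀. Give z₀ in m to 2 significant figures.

Log law: V(z) ∝ ln(z/z₀). With r = V₁/V₂ = 5.2/6.5 = 0.80000,
r · ln(z₂/z₀) = ln(z₁/z₀) ⇒ ln z₀ = (ln z₁ − r·ln z₂)/(1 − r)
ln z₀ = (2.30259 − 0.80000×4.70048) / 0.20000 = -7.2890
z₀ = exp(-7.2890) = 0.0006830 m

z₀ ≈ 0.00068 m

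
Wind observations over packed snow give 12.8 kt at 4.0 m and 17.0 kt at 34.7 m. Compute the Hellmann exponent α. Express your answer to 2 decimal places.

α ≈ 0.13

Power law: V₂/V₁ = (z₂/z₁)^α ⇒ α = ln(V₂/V₁) / ln(z₂/z₁)
α = ln(17.0/12.8) / ln(34.7/4.0) = ln(1.3281) / ln(8.6750)
  = 0.28377 / 2.16045 = 0.13135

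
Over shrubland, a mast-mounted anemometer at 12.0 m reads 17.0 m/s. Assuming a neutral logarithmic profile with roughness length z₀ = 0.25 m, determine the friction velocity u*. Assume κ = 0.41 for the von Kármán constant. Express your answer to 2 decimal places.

u* ≈ 1.80 m/s

Log law: V(z) = (u*/κ) · ln(z/z₀) ⇒ u* = κ · V / ln(z/z₀)
u* = 0.41 × 17.0 / ln(12.0/0.25) = 0.41 × 17.0 / 3.8712
   = 6.9700 / 3.8712 = 1.8005 m/s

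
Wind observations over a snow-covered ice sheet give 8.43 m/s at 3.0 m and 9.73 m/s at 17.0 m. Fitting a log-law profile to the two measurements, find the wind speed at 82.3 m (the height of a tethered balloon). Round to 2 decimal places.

10.91 m/s

Log law: V ∝ ln(z/z₀). From the pair, with r = V₁/V₂ = 0.86639,
ln z₀ = (ln z₁ − r·ln z₂)/(1 − r) = (1.0986 − 0.86639×2.8332)/0.13361 = -10.1496 → z₀ = 0.00003909 m
V₃ = V₁ · ln(z₃/z₀)/ln(z₁/z₀) = 8.43 × 14.5600/11.2482 = 10.9120 m/s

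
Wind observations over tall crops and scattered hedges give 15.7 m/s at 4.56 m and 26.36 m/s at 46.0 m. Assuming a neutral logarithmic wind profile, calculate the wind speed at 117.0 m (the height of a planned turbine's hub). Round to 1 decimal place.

Log law: V ∝ ln(z/z₀). From the pair, with r = V₁/V₂ = 0.59560,
ln z₀ = (ln z₁ − r·ln z₂)/(1 − r) = (1.5173 − 0.59560×3.8286)/0.40440 = -1.8868 → z₀ = 0.1516 m
V₃ = V₁ · ln(z₃/z₀)/ln(z₁/z₀) = 15.7 × 6.6490/3.4041 = 30.6655 m/s

30.7 m/s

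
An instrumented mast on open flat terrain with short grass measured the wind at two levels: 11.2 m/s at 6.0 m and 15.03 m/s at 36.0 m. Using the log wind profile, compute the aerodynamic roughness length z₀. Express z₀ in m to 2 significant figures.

z₀ ≈ 0.032 m

Log law: V(z) ∝ ln(z/z₀). With r = V₁/V₂ = 11.2/15.03 = 0.74518,
r · ln(z₂/z₀) = ln(z₁/z₀) ⇒ ln z₀ = (ln z₁ − r·ln z₂)/(1 − r)
ln z₀ = (1.79176 − 0.74518×3.58352) / 0.25482 = -3.4479
z₀ = exp(-3.4479) = 0.03181 m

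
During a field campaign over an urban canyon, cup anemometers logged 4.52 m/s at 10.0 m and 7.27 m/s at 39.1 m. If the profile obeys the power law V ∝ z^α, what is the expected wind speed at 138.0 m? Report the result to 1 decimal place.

11.3 m/s

First find α: α = ln(V₂/V₁)/ln(z₂/z₁) = ln(7.27/4.52)/ln(39.1/10.0) = 0.47524/1.36354 = 0.3485
Extrapolate from 39.1 m to 138.0 m: V₃ = 7.27 × (138.0/39.1)^0.3485 = 7.27 × 1.5520 = 11.2831 m/s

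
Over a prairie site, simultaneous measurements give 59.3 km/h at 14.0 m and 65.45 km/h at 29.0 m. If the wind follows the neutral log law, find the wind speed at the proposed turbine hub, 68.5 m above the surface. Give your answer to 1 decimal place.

Log law: V ∝ ln(z/z₀). From the pair, with r = V₁/V₂ = 0.90604,
ln z₀ = (ln z₁ − r·ln z₂)/(1 − r) = (2.6391 − 0.90604×3.3673)/0.09396 = -4.3828 → z₀ = 0.01249 m
V₃ = V₁ · ln(z₃/z₀)/ln(z₁/z₀) = 59.3 × 8.6097/7.0219 = 72.7088 km/h

72.7 km/h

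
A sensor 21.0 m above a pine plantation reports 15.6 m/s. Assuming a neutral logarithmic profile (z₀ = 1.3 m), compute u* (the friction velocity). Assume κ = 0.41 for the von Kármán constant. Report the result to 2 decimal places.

Log law: V(z) = (u*/κ) · ln(z/z₀) ⇒ u* = κ · V / ln(z/z₀)
u* = 0.41 × 15.6 / ln(21.0/1.3) = 0.41 × 15.6 / 2.7822
   = 6.3960 / 2.7822 = 2.2989 m/s

u* ≈ 2.30 m/s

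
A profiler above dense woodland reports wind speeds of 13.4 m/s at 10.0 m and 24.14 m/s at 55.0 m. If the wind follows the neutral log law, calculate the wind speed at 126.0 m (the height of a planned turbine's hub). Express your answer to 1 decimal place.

Log law: V ∝ ln(z/z₀). From the pair, with r = V₁/V₂ = 0.55510,
ln z₀ = (ln z₁ − r·ln z₂)/(1 − r) = (2.3026 − 0.55510×4.0073)/0.44490 = 0.1756 → z₀ = 1.192 m
V₃ = V₁ · ln(z₃/z₀)/ln(z₁/z₀) = 13.4 × 4.6607/2.1270 = 29.3624 m/s

29.4 m/s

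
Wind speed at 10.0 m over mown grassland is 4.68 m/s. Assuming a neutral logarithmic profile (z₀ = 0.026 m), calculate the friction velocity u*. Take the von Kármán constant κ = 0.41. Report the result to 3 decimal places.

Log law: V(z) = (u*/κ) · ln(z/z₀) ⇒ u* = κ · V / ln(z/z₀)
u* = 0.41 × 4.68 / ln(10.0/0.026) = 0.41 × 4.68 / 5.9522
   = 1.9188 / 5.9522 = 0.3224 m/s

u* ≈ 0.322 m/s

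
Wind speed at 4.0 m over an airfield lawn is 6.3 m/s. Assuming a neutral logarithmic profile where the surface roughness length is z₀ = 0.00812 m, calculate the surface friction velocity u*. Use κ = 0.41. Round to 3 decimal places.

Log law: V(z) = (u*/κ) · ln(z/z₀) ⇒ u* = κ · V / ln(z/z₀)
u* = 0.41 × 6.3 / ln(4.0/0.00812) = 0.41 × 6.3 / 6.1997
   = 2.5830 / 6.1997 = 0.4166 m/s

u* ≈ 0.417 m/s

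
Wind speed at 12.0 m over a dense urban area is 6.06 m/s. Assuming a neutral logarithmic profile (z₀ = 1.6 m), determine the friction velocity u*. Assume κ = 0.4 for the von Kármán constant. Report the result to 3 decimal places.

Log law: V(z) = (u*/κ) · ln(z/z₀) ⇒ u* = κ · V / ln(z/z₀)
u* = 0.4 × 6.06 / ln(12.0/1.6) = 0.4 × 6.06 / 2.0149
   = 2.4240 / 2.0149 = 1.2030 m/s

u* ≈ 1.203 m/s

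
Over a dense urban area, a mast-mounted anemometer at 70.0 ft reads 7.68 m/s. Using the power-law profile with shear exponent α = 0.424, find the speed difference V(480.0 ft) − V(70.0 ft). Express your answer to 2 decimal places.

Power law: V₂ = V₁ · (z₂/z₁)^α = 7.68 × (6.8571)^0.424 = 17.3734 m/s
ΔV = 17.3734 − 7.68 = 9.6934 m/s

9.69 m/s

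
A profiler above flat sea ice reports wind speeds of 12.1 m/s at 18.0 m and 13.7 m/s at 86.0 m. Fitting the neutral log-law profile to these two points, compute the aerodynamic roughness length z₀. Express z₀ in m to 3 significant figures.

Log law: V(z) ∝ ln(z/z₀). With r = V₁/V₂ = 12.1/13.7 = 0.88321,
r · ln(z₂/z₀) = ln(z₁/z₀) ⇒ ln z₀ = (ln z₁ − r·ln z₂)/(1 − r)
ln z₀ = (2.89037 − 0.88321×4.45435) / 0.11679 = -8.9372
z₀ = exp(-8.9372) = 0.0001314 m

z₀ ≈ 0.000131 m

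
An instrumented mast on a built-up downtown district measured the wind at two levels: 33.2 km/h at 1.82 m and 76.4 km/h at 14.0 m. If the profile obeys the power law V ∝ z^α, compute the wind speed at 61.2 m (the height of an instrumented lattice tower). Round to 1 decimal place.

First find α: α = ln(V₂/V₁)/ln(z₂/z₁) = ln(76.4/33.2)/ln(14.0/1.82) = 0.83343/2.04022 = 0.4085
Extrapolate from 14.0 m to 61.2 m: V₃ = 76.4 × (61.2/14.0)^0.4085 = 76.4 × 1.8268 = 139.5690 km/h

139.6 km/h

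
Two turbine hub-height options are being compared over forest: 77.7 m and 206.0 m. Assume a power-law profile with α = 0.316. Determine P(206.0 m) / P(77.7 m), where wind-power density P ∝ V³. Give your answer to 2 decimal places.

Speed ratio: V_B/V_A = (z_B/z_A)^α = (206.0/77.7)^0.316 = (2.6512)^0.316 = 1.36085
Power-density ratio: P_B/P_A = (V_B/V_A)³ = (1.36085)³ = 2.52015

2.52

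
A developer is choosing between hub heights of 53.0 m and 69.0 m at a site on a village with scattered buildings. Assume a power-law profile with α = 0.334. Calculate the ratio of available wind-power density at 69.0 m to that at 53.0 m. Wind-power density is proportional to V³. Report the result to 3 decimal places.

Speed ratio: V_B/V_A = (z_B/z_A)^α = (69.0/53.0)^0.334 = (1.3019)^0.334 = 1.09211
Power-density ratio: P_B/P_A = (V_B/V_A)³ = (1.09211)³ = 1.30257

1.303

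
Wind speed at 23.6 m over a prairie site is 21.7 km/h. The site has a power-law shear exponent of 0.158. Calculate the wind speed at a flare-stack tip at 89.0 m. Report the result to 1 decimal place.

26.8 km/h

Power-law profile: V₂ = V₁ · (z₂/z₁)^α
V₂ = 21.7 × (89.0/23.6)^0.158 = 21.7 × (3.7712)^0.158
    = 21.7 × 1.2333 = 26.7635 km/h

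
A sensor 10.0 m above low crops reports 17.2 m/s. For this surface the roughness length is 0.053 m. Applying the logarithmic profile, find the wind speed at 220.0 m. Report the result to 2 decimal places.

Log law: V(z) ∝ ln(z/z₀), so V₂/V₁ = ln(z₂/z₀) / ln(z₁/z₀).
ln(220.0/0.053) = 8.3311, ln(10.0/0.053) = 5.2400
V₂ = 17.2 × 8.3311/5.2400 = 17.2 × 1.5899 = 27.3461 m/s

27.35 m/s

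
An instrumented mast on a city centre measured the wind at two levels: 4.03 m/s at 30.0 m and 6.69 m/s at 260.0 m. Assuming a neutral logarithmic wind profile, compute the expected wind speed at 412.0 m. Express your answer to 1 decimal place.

Log law: V ∝ ln(z/z₀). From the pair, with r = V₁/V₂ = 0.60239,
ln z₀ = (ln z₁ − r·ln z₂)/(1 − r) = (3.4012 − 0.60239×5.5607)/0.39761 = 0.1295 → z₀ = 1.138 m
V₃ = V₁ · ln(z₃/z₀)/ln(z₁/z₀) = 4.03 × 5.8915/3.2717 = 7.2570 m/s

7.3 m/s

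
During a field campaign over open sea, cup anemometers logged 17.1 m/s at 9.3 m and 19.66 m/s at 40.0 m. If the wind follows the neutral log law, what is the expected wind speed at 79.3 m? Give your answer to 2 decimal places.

Log law: V ∝ ln(z/z₀). From the pair, with r = V₁/V₂ = 0.86979,
ln z₀ = (ln z₁ − r·ln z₂)/(1 − r) = (2.2300 − 0.86979×3.6889)/0.13021 = -7.5147 → z₀ = 0.0005450 m
V₃ = V₁ · ln(z₃/z₀)/ln(z₁/z₀) = 17.1 × 11.8880/9.7448 = 20.8609 m/s

20.86 m/s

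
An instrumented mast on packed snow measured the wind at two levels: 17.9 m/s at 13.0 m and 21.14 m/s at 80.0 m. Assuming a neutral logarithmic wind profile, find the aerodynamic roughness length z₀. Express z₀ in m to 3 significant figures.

Log law: V(z) ∝ ln(z/z₀). With r = V₁/V₂ = 17.9/21.14 = 0.84674,
r · ln(z₂/z₀) = ln(z₁/z₀) ⇒ ln z₀ = (ln z₁ − r·ln z₂)/(1 − r)
ln z₀ = (2.56495 − 0.84674×4.38203) / 0.15326 = -7.4738
z₀ = exp(-7.4738) = 0.0005677 m

z₀ ≈ 0.000568 m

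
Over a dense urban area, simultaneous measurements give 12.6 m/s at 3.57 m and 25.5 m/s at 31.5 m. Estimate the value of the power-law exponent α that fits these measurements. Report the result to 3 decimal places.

Power law: V₂/V₁ = (z₂/z₁)^α ⇒ α = ln(V₂/V₁) / ln(z₂/z₁)
α = ln(25.5/12.6) / ln(31.5/3.57) = ln(2.0238) / ln(8.8235)
  = 0.70498 / 2.17742 = 0.32377

α ≈ 0.324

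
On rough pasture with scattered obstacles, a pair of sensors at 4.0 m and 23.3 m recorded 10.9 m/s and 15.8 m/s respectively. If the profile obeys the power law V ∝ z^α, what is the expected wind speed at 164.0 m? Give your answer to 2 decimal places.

23.83 m/s

First find α: α = ln(V₂/V₁)/ln(z₂/z₁) = ln(15.8/10.9)/ln(23.3/4.0) = 0.37125/1.76216 = 0.2107
Extrapolate from 23.3 m to 164.0 m: V₃ = 15.8 × (164.0/23.3)^0.2107 = 15.8 × 1.5085 = 23.8344 m/s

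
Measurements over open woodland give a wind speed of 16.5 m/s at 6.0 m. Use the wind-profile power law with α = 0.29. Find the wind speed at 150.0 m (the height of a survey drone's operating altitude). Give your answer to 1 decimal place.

Power-law profile: V₂ = V₁ · (z₂/z₁)^α
V₂ = 16.5 × (150.0/6.0)^0.29 = 16.5 × (25.0000)^0.29
    = 16.5 × 2.5433 = 41.9649 m/s

42.0 m/s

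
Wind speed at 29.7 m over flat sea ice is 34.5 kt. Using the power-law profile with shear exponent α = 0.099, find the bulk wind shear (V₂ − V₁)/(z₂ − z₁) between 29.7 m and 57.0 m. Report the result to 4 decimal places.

0.0842 kt/m

Power law: V₂ = V₁ · (z₂/z₁)^α = 34.5 × (1.9192)^0.099 = 36.8000 kt
ΔV/Δz = (36.8000 − 34.5)/(57.0 − 29.7) = 2.3000/27.3000 = 0.08425 kt/m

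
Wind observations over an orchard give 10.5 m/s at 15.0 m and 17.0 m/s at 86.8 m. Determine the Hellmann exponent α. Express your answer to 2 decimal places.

Power law: V₂/V₁ = (z₂/z₁)^α ⇒ α = ln(V₂/V₁) / ln(z₂/z₁)
α = ln(17.0/10.5) / ln(86.8/15.0) = ln(1.6190) / ln(5.7867)
  = 0.48184 / 1.75556 = 0.27446

α ≈ 0.27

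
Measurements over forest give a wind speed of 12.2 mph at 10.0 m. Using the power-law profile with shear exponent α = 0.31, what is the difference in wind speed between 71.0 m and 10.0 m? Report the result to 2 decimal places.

Power law: V₂ = V₁ · (z₂/z₁)^α = 12.2 × (7.1000)^0.31 = 22.4001 mph
ΔV = 22.4001 − 12.2 = 10.2001 mph

10.20 mph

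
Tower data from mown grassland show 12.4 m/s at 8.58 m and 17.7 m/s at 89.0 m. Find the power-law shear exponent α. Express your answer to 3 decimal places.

α ≈ 0.152

Power law: V₂/V₁ = (z₂/z₁)^α ⇒ α = ln(V₂/V₁) / ln(z₂/z₁)
α = ln(17.7/12.4) / ln(89.0/8.58) = ln(1.4274) / ln(10.3730)
  = 0.35587 / 2.33920 = 0.15213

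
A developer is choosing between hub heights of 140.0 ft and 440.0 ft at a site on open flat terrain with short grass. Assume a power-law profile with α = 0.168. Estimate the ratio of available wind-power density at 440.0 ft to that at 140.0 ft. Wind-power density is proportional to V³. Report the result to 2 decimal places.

1.78

Speed ratio: V_B/V_A = (z_B/z_A)^α = (440.0/140.0)^0.168 = (3.1429)^0.168 = 1.21213
Power-density ratio: P_B/P_A = (V_B/V_A)³ = (1.21213)³ = 1.78095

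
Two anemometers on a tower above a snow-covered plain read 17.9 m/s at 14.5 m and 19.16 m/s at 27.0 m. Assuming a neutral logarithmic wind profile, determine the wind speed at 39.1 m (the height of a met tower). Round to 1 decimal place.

Log law: V ∝ ln(z/z₀). From the pair, with r = V₁/V₂ = 0.93424,
ln z₀ = (ln z₁ − r·ln z₂)/(1 − r) = (2.6741 − 0.93424×3.2958)/0.06576 = -6.1578 → z₀ = 0.002117 m
V₃ = V₁ · ln(z₃/z₀)/ln(z₁/z₀) = 17.9 × 9.8239/8.8319 = 19.9105 m/s

19.9 m/s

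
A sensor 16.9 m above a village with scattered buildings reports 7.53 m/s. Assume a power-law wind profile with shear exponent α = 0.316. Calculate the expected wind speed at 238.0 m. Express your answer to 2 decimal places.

17.37 m/s

Power-law profile: V₂ = V₁ · (z₂/z₁)^α
V₂ = 7.53 × (238.0/16.9)^0.316 = 7.53 × (14.0828)^0.316
    = 7.53 × 2.3067 = 17.3693 m/s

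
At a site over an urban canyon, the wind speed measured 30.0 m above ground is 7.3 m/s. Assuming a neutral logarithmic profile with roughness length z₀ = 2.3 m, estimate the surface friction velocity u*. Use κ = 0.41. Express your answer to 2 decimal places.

u* ≈ 1.17 m/s

Log law: V(z) = (u*/κ) · ln(z/z₀) ⇒ u* = κ · V / ln(z/z₀)
u* = 0.41 × 7.3 / ln(30.0/2.3) = 0.41 × 7.3 / 2.5683
   = 2.9930 / 2.5683 = 1.1654 m/s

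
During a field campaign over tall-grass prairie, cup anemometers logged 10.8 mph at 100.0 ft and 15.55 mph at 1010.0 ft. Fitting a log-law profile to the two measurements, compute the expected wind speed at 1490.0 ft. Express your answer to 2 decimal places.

Log law: V ∝ ln(z/z₀). From the pair, with r = V₁/V₂ = 0.69453,
ln z₀ = (ln z₁ − r·ln z₂)/(1 − r) = (4.6052 − 0.69453×6.9177)/0.30547 = -0.6528 → z₀ = 0.5206 ft
V₃ = V₁ · ln(z₃/z₀)/ln(z₁/z₀) = 10.8 × 7.9593/5.2580 = 16.3487 mph

16.35 mph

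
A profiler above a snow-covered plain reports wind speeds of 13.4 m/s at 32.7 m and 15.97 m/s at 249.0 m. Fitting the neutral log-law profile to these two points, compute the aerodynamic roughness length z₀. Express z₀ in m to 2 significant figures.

Log law: V(z) ∝ ln(z/z₀). With r = V₁/V₂ = 13.4/15.97 = 0.83907,
r · ln(z₂/z₀) = ln(z₁/z₀) ⇒ ln z₀ = (ln z₁ − r·ln z₂)/(1 − r)
ln z₀ = (3.48738 − 0.83907×5.51745) / 0.16093 = -7.0975
z₀ = exp(-7.0975) = 0.0008272 m

z₀ ≈ 0.00083 m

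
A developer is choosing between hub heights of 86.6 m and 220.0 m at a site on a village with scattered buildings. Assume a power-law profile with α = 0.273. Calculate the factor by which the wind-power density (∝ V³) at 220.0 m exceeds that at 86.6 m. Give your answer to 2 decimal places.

Speed ratio: V_B/V_A = (z_B/z_A)^α = (220.0/86.6)^0.273 = (2.5404)^0.273 = 1.28985
Power-density ratio: P_B/P_A = (V_B/V_A)³ = (1.28985)³ = 2.14594

2.15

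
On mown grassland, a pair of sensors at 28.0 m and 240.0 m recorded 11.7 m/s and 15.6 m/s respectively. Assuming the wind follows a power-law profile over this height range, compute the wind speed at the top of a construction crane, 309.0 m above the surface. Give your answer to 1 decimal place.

16.1 m/s

First find α: α = ln(V₂/V₁)/ln(z₂/z₁) = ln(15.6/11.7)/ln(240.0/28.0) = 0.28768/2.14843 = 0.1339
Extrapolate from 240.0 m to 309.0 m: V₃ = 15.6 × (309.0/240.0)^0.1339 = 15.6 × 1.0344 = 16.1369 m/s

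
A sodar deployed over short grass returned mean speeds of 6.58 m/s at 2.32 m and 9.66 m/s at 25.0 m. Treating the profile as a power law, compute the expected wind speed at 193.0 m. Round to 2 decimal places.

13.44 m/s

First find α: α = ln(V₂/V₁)/ln(z₂/z₁) = ln(9.66/6.58)/ln(25.0/2.32) = 0.38396/2.37731 = 0.1615
Extrapolate from 25.0 m to 193.0 m: V₃ = 9.66 × (193.0/25.0)^0.1615 = 9.66 × 1.3911 = 13.4380 m/s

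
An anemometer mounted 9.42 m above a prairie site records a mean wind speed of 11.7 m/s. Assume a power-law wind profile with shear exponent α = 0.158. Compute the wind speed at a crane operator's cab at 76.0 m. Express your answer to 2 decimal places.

16.27 m/s

Power-law profile: V₂ = V₁ · (z₂/z₁)^α
V₂ = 11.7 × (76.0/9.42)^0.158 = 11.7 × (8.0679)^0.158
    = 11.7 × 1.3908 = 16.2725 m/s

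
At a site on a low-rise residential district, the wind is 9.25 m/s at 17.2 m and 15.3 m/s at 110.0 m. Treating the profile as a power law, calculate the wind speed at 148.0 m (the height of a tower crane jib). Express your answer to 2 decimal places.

16.58 m/s

First find α: α = ln(V₂/V₁)/ln(z₂/z₁) = ln(15.3/9.25)/ln(110.0/17.2) = 0.50323/1.85557 = 0.2712
Extrapolate from 110.0 m to 148.0 m: V₃ = 15.3 × (148.0/110.0)^0.2712 = 15.3 × 1.0838 = 16.5821 m/s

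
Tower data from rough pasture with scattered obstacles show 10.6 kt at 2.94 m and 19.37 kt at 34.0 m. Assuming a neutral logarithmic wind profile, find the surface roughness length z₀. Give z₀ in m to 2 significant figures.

z₀ ≈ 0.15 m

Log law: V(z) ∝ ln(z/z₀). With r = V₁/V₂ = 10.6/19.37 = 0.54724,
r · ln(z₂/z₀) = ln(z₁/z₀) ⇒ ln z₀ = (ln z₁ − r·ln z₂)/(1 − r)
ln z₀ = (1.07841 − 0.54724×3.52636) / 0.45276 = -1.8803
z₀ = exp(-1.8803) = 0.1525 m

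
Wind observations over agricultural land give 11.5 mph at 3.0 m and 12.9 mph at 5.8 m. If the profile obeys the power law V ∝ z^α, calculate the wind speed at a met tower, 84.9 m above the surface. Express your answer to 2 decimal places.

20.59 mph

First find α: α = ln(V₂/V₁)/ln(z₂/z₁) = ln(12.9/11.5)/ln(5.8/3.0) = 0.11488/0.65925 = 0.1743
Extrapolate from 5.8 m to 84.9 m: V₃ = 12.9 × (84.9/5.8)^0.1743 = 12.9 × 1.5962 = 20.5914 mph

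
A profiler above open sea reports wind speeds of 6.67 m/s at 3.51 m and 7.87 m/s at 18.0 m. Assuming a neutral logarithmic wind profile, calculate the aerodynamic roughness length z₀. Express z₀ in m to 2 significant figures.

z₀ ≈ 0.00040 m

Log law: V(z) ∝ ln(z/z₀). With r = V₁/V₂ = 6.67/7.87 = 0.84752,
r · ln(z₂/z₀) = ln(z₁/z₀) ⇒ ln z₀ = (ln z₁ − r·ln z₂)/(1 − r)
ln z₀ = (1.25562 − 0.84752×2.89037) / 0.15248 = -7.8309
z₀ = exp(-7.8309) = 0.0003973 m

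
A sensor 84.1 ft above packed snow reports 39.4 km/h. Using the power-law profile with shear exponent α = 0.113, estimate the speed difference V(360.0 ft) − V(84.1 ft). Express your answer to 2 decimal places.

7.04 km/h

Power law: V₂ = V₁ · (z₂/z₁)^α = 39.4 × (4.2806)^0.113 = 46.4362 km/h
ΔV = 46.4362 − 39.4 = 7.0362 km/h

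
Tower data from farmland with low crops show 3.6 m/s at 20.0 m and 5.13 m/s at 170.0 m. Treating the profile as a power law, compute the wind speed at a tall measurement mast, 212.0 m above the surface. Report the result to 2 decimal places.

First find α: α = ln(V₂/V₁)/ln(z₂/z₁) = ln(5.13/3.6)/ln(170.0/20.0) = 0.35417/2.14007 = 0.1655
Extrapolate from 170.0 m to 212.0 m: V₃ = 5.13 × (212.0/170.0)^0.1655 = 5.13 × 1.0372 = 5.3209 m/s

5.32 m/s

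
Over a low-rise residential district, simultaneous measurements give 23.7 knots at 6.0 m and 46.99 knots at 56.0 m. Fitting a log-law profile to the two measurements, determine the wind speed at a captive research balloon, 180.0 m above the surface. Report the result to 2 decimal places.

Log law: V ∝ ln(z/z₀). From the pair, with r = V₁/V₂ = 0.50436,
ln z₀ = (ln z₁ − r·ln z₂)/(1 − r) = (1.7918 − 0.50436×4.0254)/0.49564 = -0.4812 → z₀ = 0.6181 m
V₃ = V₁ · ln(z₃/z₀)/ln(z₁/z₀) = 23.7 × 5.6741/2.2729 = 59.1648 knots

59.16 knots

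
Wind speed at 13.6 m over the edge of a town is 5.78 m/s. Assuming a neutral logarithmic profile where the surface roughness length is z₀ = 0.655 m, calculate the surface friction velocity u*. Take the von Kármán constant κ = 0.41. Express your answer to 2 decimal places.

u* ≈ 0.78 m/s

Log law: V(z) = (u*/κ) · ln(z/z₀) ⇒ u* = κ · V / ln(z/z₀)
u* = 0.41 × 5.78 / ln(13.6/0.655) = 0.41 × 5.78 / 3.0332
   = 2.3698 / 3.0332 = 0.7813 m/s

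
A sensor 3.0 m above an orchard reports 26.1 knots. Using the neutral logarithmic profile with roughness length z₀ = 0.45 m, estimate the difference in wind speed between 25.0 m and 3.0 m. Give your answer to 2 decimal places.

Log law: V₂ = V₁ · ln(z₂/z₀)/ln(z₁/z₀) = 26.1 × 4.0174/1.8971 = 55.2699 knots
ΔV = 55.2699 − 26.1 = 29.1699 knots

29.17 knots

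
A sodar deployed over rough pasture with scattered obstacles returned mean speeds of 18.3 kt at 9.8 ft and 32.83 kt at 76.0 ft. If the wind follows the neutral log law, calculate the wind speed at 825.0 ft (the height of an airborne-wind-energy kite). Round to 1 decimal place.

Log law: V ∝ ln(z/z₀). From the pair, with r = V₁/V₂ = 0.55742,
ln z₀ = (ln z₁ − r·ln z₂)/(1 − r) = (2.2824 − 0.55742×4.3307)/0.44258 = -0.2974 → z₀ = 0.7427 ft
V₃ = V₁ · ln(z₃/z₀)/ln(z₁/z₀) = 18.3 × 7.0128/2.5798 = 49.7455 kt

49.7 kt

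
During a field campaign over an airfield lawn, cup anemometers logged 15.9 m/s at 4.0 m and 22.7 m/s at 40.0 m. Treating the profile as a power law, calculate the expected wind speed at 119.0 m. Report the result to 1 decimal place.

First find α: α = ln(V₂/V₁)/ln(z₂/z₁) = ln(22.7/15.9)/ln(40.0/4.0) = 0.35605/2.30259 = 0.1546
Extrapolate from 40.0 m to 119.0 m: V₃ = 22.7 × (119.0/40.0)^0.1546 = 22.7 × 1.1836 = 26.8683 m/s

26.9 m/s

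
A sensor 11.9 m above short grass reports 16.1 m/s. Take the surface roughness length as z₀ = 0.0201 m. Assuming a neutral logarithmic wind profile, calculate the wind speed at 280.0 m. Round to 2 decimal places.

24.07 m/s

Log law: V(z) ∝ ln(z/z₀), so V₂/V₁ = ln(z₂/z₀) / ln(z₁/z₀).
ln(280.0/0.0201) = 9.5418, ln(11.9/0.0201) = 6.3836
V₂ = 16.1 × 9.5418/6.3836 = 16.1 × 1.4947 = 24.0654 m/s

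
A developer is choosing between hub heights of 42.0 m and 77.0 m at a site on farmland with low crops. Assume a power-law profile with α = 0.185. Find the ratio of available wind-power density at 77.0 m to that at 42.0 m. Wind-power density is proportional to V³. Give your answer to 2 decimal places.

1.40

Speed ratio: V_B/V_A = (z_B/z_A)^α = (77.0/42.0)^0.185 = (1.8333)^0.185 = 1.11866
Power-density ratio: P_B/P_A = (V_B/V_A)³ = (1.11866)³ = 1.39991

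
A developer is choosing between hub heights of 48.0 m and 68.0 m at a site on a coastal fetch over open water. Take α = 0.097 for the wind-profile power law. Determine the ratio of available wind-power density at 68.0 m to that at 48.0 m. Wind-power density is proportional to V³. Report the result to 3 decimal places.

1.107

Speed ratio: V_B/V_A = (z_B/z_A)^α = (68.0/48.0)^0.097 = (1.4167)^0.097 = 1.03436
Power-density ratio: P_B/P_A = (V_B/V_A)³ = (1.03436)³ = 1.10667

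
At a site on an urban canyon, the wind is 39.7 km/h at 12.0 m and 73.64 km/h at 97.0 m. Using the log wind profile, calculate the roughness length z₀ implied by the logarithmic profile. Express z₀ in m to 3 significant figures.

Log law: V(z) ∝ ln(z/z₀). With r = V₁/V₂ = 39.7/73.64 = 0.53911,
r · ln(z₂/z₀) = ln(z₁/z₀) ⇒ ln z₀ = (ln z₁ − r·ln z₂)/(1 − r)
ln z₀ = (2.48491 − 0.53911×4.57471) / 0.46089 = 0.0404
z₀ = exp(0.0404) = 1.041 m

z₀ ≈ 1.04 m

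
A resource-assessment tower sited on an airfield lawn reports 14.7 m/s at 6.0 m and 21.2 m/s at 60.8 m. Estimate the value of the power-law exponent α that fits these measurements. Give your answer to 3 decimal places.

Power law: V₂/V₁ = (z₂/z₁)^α ⇒ α = ln(V₂/V₁) / ln(z₂/z₁)
α = ln(21.2/14.7) / ln(60.8/6.0) = ln(1.4422) / ln(10.1333)
  = 0.36615 / 2.31583 = 0.15811

α ≈ 0.158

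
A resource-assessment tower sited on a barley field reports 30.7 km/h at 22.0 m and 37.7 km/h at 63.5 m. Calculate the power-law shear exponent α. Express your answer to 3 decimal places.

α ≈ 0.194

Power law: V₂/V₁ = (z₂/z₁)^α ⇒ α = ln(V₂/V₁) / ln(z₂/z₁)
α = ln(37.7/30.7) / ln(63.5/22.0) = ln(1.2280) / ln(2.8864)
  = 0.20540 / 1.06000 = 0.19377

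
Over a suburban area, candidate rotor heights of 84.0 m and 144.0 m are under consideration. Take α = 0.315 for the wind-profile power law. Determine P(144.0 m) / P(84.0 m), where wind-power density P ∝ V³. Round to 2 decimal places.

1.66

Speed ratio: V_B/V_A = (z_B/z_A)^α = (144.0/84.0)^0.315 = (1.7143)^0.315 = 1.18505
Power-density ratio: P_B/P_A = (V_B/V_A)³ = (1.18505)³ = 1.66421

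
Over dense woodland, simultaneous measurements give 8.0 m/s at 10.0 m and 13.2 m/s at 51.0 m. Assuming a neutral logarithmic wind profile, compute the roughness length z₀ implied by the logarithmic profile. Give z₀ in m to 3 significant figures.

z₀ ≈ 0.816 m

Log law: V(z) ∝ ln(z/z₀). With r = V₁/V₂ = 8.0/13.2 = 0.60606,
r · ln(z₂/z₀) = ln(z₁/z₀) ⇒ ln z₀ = (ln z₁ − r·ln z₂)/(1 − r)
ln z₀ = (2.30259 − 0.60606×3.93183) / 0.39394 = -0.2039
z₀ = exp(-0.2039) = 0.8155 m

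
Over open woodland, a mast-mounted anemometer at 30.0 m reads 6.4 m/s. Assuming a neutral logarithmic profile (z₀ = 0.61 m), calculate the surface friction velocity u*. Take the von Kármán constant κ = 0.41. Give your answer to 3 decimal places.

u* ≈ 0.674 m/s

Log law: V(z) = (u*/κ) · ln(z/z₀) ⇒ u* = κ · V / ln(z/z₀)
u* = 0.41 × 6.4 / ln(30.0/0.61) = 0.41 × 6.4 / 3.8955
   = 2.6240 / 3.8955 = 0.6736 m/s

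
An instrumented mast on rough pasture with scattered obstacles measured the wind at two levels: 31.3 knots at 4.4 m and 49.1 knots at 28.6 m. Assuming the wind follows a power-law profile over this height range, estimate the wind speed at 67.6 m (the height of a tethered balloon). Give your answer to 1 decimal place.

First find α: α = ln(V₂/V₁)/ln(z₂/z₁) = ln(49.1/31.3)/ln(28.6/4.4) = 0.45024/1.87180 = 0.2405
Extrapolate from 28.6 m to 67.6 m: V₃ = 49.1 × (67.6/28.6)^0.2405 = 49.1 × 1.2299 = 60.3868 knots

60.4 knots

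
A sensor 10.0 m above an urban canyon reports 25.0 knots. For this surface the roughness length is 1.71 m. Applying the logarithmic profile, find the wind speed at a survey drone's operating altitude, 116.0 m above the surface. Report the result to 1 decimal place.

Log law: V(z) ∝ ln(z/z₀), so V₂/V₁ = ln(z₂/z₀) / ln(z₁/z₀).
ln(116.0/1.71) = 4.2171, ln(10.0/1.71) = 1.7661
V₂ = 25.0 × 4.2171/1.7661 = 25.0 × 2.3878 = 59.6953 knots

59.7 knots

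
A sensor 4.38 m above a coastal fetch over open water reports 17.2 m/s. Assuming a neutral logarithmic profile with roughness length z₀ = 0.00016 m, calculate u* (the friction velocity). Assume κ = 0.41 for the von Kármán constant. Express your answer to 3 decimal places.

u* ≈ 0.690 m/s

Log law: V(z) = (u*/κ) · ln(z/z₀) ⇒ u* = κ · V / ln(z/z₀)
u* = 0.41 × 17.2 / ln(4.38/0.00016) = 0.41 × 17.2 / 10.2174
   = 7.0520 / 10.2174 = 0.6902 m/s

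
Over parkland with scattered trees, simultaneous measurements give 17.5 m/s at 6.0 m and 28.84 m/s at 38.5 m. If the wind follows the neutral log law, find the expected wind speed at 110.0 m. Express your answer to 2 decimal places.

35.24 m/s

Log law: V ∝ ln(z/z₀). From the pair, with r = V₁/V₂ = 0.60680,
ln z₀ = (ln z₁ − r·ln z₂)/(1 − r) = (1.7918 − 0.60680×3.6507)/0.39320 = -1.0769 → z₀ = 0.3406 m
V₃ = V₁ · ln(z₃/z₀)/ln(z₁/z₀) = 17.5 × 5.7774/2.8687 = 35.2443 m/s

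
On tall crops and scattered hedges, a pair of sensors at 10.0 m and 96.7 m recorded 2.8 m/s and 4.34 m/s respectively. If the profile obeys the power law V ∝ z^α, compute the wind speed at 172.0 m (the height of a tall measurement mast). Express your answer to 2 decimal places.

4.85 m/s

First find α: α = ln(V₂/V₁)/ln(z₂/z₁) = ln(4.34/2.8)/ln(96.7/10.0) = 0.43825/2.26903 = 0.1931
Extrapolate from 96.7 m to 172.0 m: V₃ = 4.34 × (172.0/96.7)^0.1931 = 4.34 × 1.1177 = 4.8506 m/s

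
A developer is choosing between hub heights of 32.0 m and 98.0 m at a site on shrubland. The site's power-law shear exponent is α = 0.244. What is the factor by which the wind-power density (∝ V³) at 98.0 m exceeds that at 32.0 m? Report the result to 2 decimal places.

Speed ratio: V_B/V_A = (z_B/z_A)^α = (98.0/32.0)^0.244 = (3.0625)^0.244 = 1.31402
Power-density ratio: P_B/P_A = (V_B/V_A)³ = (1.31402)³ = 2.26886

2.27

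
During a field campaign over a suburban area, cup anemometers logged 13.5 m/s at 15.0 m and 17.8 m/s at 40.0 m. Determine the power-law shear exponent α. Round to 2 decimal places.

Power law: V₂/V₁ = (z₂/z₁)^α ⇒ α = ln(V₂/V₁) / ln(z₂/z₁)
α = ln(17.8/13.5) / ln(40.0/15.0) = ln(1.3185) / ln(2.6667)
  = 0.27651 / 0.98083 = 0.28191

α ≈ 0.28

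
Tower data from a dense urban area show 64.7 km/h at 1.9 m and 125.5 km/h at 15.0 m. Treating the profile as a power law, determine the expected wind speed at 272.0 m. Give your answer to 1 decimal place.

First find α: α = ln(V₂/V₁)/ln(z₂/z₁) = ln(125.5/64.7)/ln(15.0/1.9) = 0.66254/2.06620 = 0.3207
Extrapolate from 15.0 m to 272.0 m: V₃ = 125.5 × (272.0/15.0)^0.3207 = 125.5 × 2.5325 = 317.8235 km/h

317.8 km/h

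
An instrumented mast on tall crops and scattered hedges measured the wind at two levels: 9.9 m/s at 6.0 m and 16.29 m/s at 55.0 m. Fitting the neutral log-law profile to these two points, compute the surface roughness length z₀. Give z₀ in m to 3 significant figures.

Log law: V(z) ∝ ln(z/z₀). With r = V₁/V₂ = 9.9/16.29 = 0.60773,
r · ln(z₂/z₀) = ln(z₁/z₀) ⇒ ln z₀ = (ln z₁ − r·ln z₂)/(1 − r)
ln z₀ = (1.79176 − 0.60773×4.00733) / 0.39227 = -1.6408
z₀ = exp(-1.6408) = 0.1938 m

z₀ ≈ 0.194 m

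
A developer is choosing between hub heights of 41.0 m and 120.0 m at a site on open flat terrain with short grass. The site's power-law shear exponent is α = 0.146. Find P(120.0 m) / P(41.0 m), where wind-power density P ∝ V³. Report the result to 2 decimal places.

1.60

Speed ratio: V_B/V_A = (z_B/z_A)^α = (120.0/41.0)^0.146 = (2.9268)^0.146 = 1.16975
Power-density ratio: P_B/P_A = (V_B/V_A)³ = (1.16975)³ = 1.60060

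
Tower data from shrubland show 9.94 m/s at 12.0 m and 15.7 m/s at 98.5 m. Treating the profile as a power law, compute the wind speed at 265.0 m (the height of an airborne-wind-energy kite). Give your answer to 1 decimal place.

19.5 m/s

First find α: α = ln(V₂/V₁)/ln(z₂/z₁) = ln(15.7/9.94)/ln(98.5/12.0) = 0.45709/2.10515 = 0.2171
Extrapolate from 98.5 m to 265.0 m: V₃ = 15.7 × (265.0/98.5)^0.2171 = 15.7 × 1.2397 = 19.4637 m/s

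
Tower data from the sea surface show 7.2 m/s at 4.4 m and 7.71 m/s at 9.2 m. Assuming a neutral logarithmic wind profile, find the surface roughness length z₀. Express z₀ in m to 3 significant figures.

Log law: V(z) ∝ ln(z/z₀). With r = V₁/V₂ = 7.2/7.71 = 0.93385,
r · ln(z₂/z₀) = ln(z₁/z₀) ⇒ ln z₀ = (ln z₁ − r·ln z₂)/(1 − r)
ln z₀ = (1.48160 − 0.93385×2.21920) / 0.06615 = -8.9316
z₀ = exp(-8.9316) = 0.0001322 m

z₀ ≈ 0.000132 m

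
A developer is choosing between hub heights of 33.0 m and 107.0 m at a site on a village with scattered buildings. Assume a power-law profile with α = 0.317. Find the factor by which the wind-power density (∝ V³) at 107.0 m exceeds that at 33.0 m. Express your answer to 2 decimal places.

3.06

Speed ratio: V_B/V_A = (z_B/z_A)^α = (107.0/33.0)^0.317 = (3.2424)^0.317 = 1.45193
Power-density ratio: P_B/P_A = (V_B/V_A)³ = (1.45193)³ = 3.06082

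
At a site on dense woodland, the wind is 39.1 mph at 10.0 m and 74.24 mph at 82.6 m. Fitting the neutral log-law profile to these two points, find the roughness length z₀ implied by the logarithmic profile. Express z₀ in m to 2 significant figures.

Log law: V(z) ∝ ln(z/z₀). With r = V₁/V₂ = 39.1/74.24 = 0.52667,
r · ln(z₂/z₀) = ln(z₁/z₀) ⇒ ln z₀ = (ln z₁ − r·ln z₂)/(1 − r)
ln z₀ = (2.30259 − 0.52667×4.41401) / 0.47333 = -0.0468
z₀ = exp(-0.0468) = 0.9543 m

z₀ ≈ 0.95 m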